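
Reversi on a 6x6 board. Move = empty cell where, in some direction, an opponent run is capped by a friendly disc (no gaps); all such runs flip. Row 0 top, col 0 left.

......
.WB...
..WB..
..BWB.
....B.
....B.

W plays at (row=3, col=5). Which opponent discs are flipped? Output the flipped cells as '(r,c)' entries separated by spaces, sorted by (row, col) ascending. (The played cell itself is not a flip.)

Answer: (3,4)

Derivation:
Dir NW: first cell '.' (not opp) -> no flip
Dir N: first cell '.' (not opp) -> no flip
Dir NE: edge -> no flip
Dir W: opp run (3,4) capped by W -> flip
Dir E: edge -> no flip
Dir SW: opp run (4,4), next='.' -> no flip
Dir S: first cell '.' (not opp) -> no flip
Dir SE: edge -> no flip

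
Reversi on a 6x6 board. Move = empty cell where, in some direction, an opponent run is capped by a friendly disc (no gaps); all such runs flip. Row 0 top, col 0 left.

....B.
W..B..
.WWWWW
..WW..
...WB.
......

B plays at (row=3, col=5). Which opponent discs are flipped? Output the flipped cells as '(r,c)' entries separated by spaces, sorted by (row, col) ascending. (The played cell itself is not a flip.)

Answer: (2,4)

Derivation:
Dir NW: opp run (2,4) capped by B -> flip
Dir N: opp run (2,5), next='.' -> no flip
Dir NE: edge -> no flip
Dir W: first cell '.' (not opp) -> no flip
Dir E: edge -> no flip
Dir SW: first cell 'B' (not opp) -> no flip
Dir S: first cell '.' (not opp) -> no flip
Dir SE: edge -> no flip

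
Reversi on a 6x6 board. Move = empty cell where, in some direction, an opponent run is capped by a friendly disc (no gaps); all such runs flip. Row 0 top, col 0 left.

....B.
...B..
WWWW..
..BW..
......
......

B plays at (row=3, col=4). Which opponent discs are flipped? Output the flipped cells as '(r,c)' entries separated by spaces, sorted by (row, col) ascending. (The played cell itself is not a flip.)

Dir NW: opp run (2,3), next='.' -> no flip
Dir N: first cell '.' (not opp) -> no flip
Dir NE: first cell '.' (not opp) -> no flip
Dir W: opp run (3,3) capped by B -> flip
Dir E: first cell '.' (not opp) -> no flip
Dir SW: first cell '.' (not opp) -> no flip
Dir S: first cell '.' (not opp) -> no flip
Dir SE: first cell '.' (not opp) -> no flip

Answer: (3,3)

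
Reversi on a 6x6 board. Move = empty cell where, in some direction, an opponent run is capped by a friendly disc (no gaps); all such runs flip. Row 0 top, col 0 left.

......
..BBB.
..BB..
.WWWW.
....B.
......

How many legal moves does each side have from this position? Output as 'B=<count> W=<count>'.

-- B to move --
(2,0): no bracket -> illegal
(2,1): no bracket -> illegal
(2,4): flips 1 -> legal
(2,5): no bracket -> illegal
(3,0): no bracket -> illegal
(3,5): no bracket -> illegal
(4,0): flips 1 -> legal
(4,1): flips 1 -> legal
(4,2): flips 1 -> legal
(4,3): flips 1 -> legal
(4,5): flips 1 -> legal
B mobility = 6
-- W to move --
(0,1): flips 2 -> legal
(0,2): flips 2 -> legal
(0,3): flips 2 -> legal
(0,4): flips 2 -> legal
(0,5): flips 2 -> legal
(1,1): flips 1 -> legal
(1,5): no bracket -> illegal
(2,1): no bracket -> illegal
(2,4): no bracket -> illegal
(2,5): no bracket -> illegal
(3,5): no bracket -> illegal
(4,3): no bracket -> illegal
(4,5): no bracket -> illegal
(5,3): no bracket -> illegal
(5,4): flips 1 -> legal
(5,5): flips 1 -> legal
W mobility = 8

Answer: B=6 W=8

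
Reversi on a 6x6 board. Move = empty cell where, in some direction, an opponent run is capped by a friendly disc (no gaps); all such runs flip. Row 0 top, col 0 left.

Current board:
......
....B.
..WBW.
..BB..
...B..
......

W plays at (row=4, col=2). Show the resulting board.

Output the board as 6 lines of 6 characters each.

Place W at (4,2); scan 8 dirs for brackets.
Dir NW: first cell '.' (not opp) -> no flip
Dir N: opp run (3,2) capped by W -> flip
Dir NE: opp run (3,3) capped by W -> flip
Dir W: first cell '.' (not opp) -> no flip
Dir E: opp run (4,3), next='.' -> no flip
Dir SW: first cell '.' (not opp) -> no flip
Dir S: first cell '.' (not opp) -> no flip
Dir SE: first cell '.' (not opp) -> no flip
All flips: (3,2) (3,3)

Answer: ......
....B.
..WBW.
..WW..
..WB..
......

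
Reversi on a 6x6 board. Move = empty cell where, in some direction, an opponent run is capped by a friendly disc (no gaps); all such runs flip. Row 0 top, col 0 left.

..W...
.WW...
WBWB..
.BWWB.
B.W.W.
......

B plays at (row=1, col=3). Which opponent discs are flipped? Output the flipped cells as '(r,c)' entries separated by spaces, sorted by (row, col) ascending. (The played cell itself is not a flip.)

Dir NW: opp run (0,2), next=edge -> no flip
Dir N: first cell '.' (not opp) -> no flip
Dir NE: first cell '.' (not opp) -> no flip
Dir W: opp run (1,2) (1,1), next='.' -> no flip
Dir E: first cell '.' (not opp) -> no flip
Dir SW: opp run (2,2) capped by B -> flip
Dir S: first cell 'B' (not opp) -> no flip
Dir SE: first cell '.' (not opp) -> no flip

Answer: (2,2)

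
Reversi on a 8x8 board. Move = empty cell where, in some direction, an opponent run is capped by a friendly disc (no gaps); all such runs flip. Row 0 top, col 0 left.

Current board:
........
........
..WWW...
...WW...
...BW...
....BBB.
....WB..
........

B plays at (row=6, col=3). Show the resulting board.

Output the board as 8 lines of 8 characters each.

Answer: ........
........
..WWW...
...WW...
...BW...
....BBB.
...BBB..
........

Derivation:
Place B at (6,3); scan 8 dirs for brackets.
Dir NW: first cell '.' (not opp) -> no flip
Dir N: first cell '.' (not opp) -> no flip
Dir NE: first cell 'B' (not opp) -> no flip
Dir W: first cell '.' (not opp) -> no flip
Dir E: opp run (6,4) capped by B -> flip
Dir SW: first cell '.' (not opp) -> no flip
Dir S: first cell '.' (not opp) -> no flip
Dir SE: first cell '.' (not opp) -> no flip
All flips: (6,4)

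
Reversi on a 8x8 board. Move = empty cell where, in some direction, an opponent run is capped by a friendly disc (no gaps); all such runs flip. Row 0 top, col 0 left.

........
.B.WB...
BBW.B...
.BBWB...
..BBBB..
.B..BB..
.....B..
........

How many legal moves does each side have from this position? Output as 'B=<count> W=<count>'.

-- B to move --
(0,2): flips 1 -> legal
(0,3): no bracket -> illegal
(0,4): flips 2 -> legal
(1,2): flips 2 -> legal
(2,3): flips 2 -> legal
B mobility = 4
-- W to move --
(0,0): flips 1 -> legal
(0,1): no bracket -> illegal
(0,2): no bracket -> illegal
(0,3): no bracket -> illegal
(0,4): no bracket -> illegal
(0,5): no bracket -> illegal
(1,0): no bracket -> illegal
(1,2): no bracket -> illegal
(1,5): flips 2 -> legal
(2,3): no bracket -> illegal
(2,5): no bracket -> illegal
(3,0): flips 2 -> legal
(3,5): flips 2 -> legal
(3,6): no bracket -> illegal
(4,0): flips 1 -> legal
(4,1): no bracket -> illegal
(4,6): no bracket -> illegal
(5,0): no bracket -> illegal
(5,2): flips 2 -> legal
(5,3): flips 1 -> legal
(5,6): no bracket -> illegal
(6,0): flips 2 -> legal
(6,1): no bracket -> illegal
(6,2): no bracket -> illegal
(6,3): no bracket -> illegal
(6,4): no bracket -> illegal
(6,6): flips 2 -> legal
(7,4): no bracket -> illegal
(7,5): no bracket -> illegal
(7,6): no bracket -> illegal
W mobility = 9

Answer: B=4 W=9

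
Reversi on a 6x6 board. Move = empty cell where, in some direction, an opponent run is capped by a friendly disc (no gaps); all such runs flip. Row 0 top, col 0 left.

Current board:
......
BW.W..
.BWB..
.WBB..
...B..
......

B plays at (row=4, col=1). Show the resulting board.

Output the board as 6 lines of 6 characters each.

Place B at (4,1); scan 8 dirs for brackets.
Dir NW: first cell '.' (not opp) -> no flip
Dir N: opp run (3,1) capped by B -> flip
Dir NE: first cell 'B' (not opp) -> no flip
Dir W: first cell '.' (not opp) -> no flip
Dir E: first cell '.' (not opp) -> no flip
Dir SW: first cell '.' (not opp) -> no flip
Dir S: first cell '.' (not opp) -> no flip
Dir SE: first cell '.' (not opp) -> no flip
All flips: (3,1)

Answer: ......
BW.W..
.BWB..
.BBB..
.B.B..
......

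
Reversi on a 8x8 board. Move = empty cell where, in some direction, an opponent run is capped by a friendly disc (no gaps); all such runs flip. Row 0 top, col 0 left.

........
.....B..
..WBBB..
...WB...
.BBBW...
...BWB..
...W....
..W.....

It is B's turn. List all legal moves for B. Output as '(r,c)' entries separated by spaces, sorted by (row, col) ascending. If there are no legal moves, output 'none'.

(1,1): flips 3 -> legal
(1,2): no bracket -> illegal
(1,3): no bracket -> illegal
(2,1): flips 1 -> legal
(3,1): no bracket -> illegal
(3,2): flips 1 -> legal
(3,5): flips 1 -> legal
(4,5): flips 1 -> legal
(5,2): no bracket -> illegal
(6,1): no bracket -> illegal
(6,2): no bracket -> illegal
(6,4): flips 2 -> legal
(6,5): flips 1 -> legal
(7,1): no bracket -> illegal
(7,3): flips 1 -> legal
(7,4): no bracket -> illegal

Answer: (1,1) (2,1) (3,2) (3,5) (4,5) (6,4) (6,5) (7,3)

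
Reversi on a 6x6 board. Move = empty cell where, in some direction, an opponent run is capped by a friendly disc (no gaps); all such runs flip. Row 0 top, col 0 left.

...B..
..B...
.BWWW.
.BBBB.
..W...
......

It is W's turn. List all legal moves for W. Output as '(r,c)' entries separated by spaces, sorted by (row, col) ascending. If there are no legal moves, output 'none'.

Answer: (0,1) (0,2) (2,0) (4,0) (4,1) (4,3) (4,4) (4,5)

Derivation:
(0,1): flips 1 -> legal
(0,2): flips 1 -> legal
(0,4): no bracket -> illegal
(1,0): no bracket -> illegal
(1,1): no bracket -> illegal
(1,3): no bracket -> illegal
(1,4): no bracket -> illegal
(2,0): flips 2 -> legal
(2,5): no bracket -> illegal
(3,0): no bracket -> illegal
(3,5): no bracket -> illegal
(4,0): flips 1 -> legal
(4,1): flips 1 -> legal
(4,3): flips 1 -> legal
(4,4): flips 2 -> legal
(4,5): flips 1 -> legal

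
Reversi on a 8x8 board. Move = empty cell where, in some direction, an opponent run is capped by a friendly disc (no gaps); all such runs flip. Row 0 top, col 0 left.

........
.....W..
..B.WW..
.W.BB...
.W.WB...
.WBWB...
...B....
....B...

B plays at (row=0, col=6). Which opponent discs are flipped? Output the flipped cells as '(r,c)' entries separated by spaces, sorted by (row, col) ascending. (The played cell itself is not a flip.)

Answer: (1,5) (2,4)

Derivation:
Dir NW: edge -> no flip
Dir N: edge -> no flip
Dir NE: edge -> no flip
Dir W: first cell '.' (not opp) -> no flip
Dir E: first cell '.' (not opp) -> no flip
Dir SW: opp run (1,5) (2,4) capped by B -> flip
Dir S: first cell '.' (not opp) -> no flip
Dir SE: first cell '.' (not opp) -> no flip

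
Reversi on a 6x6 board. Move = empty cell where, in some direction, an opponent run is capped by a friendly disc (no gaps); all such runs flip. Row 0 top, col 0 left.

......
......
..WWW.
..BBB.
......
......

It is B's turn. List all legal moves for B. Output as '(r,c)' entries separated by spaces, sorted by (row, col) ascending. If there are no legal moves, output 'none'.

(1,1): flips 1 -> legal
(1,2): flips 2 -> legal
(1,3): flips 1 -> legal
(1,4): flips 2 -> legal
(1,5): flips 1 -> legal
(2,1): no bracket -> illegal
(2,5): no bracket -> illegal
(3,1): no bracket -> illegal
(3,5): no bracket -> illegal

Answer: (1,1) (1,2) (1,3) (1,4) (1,5)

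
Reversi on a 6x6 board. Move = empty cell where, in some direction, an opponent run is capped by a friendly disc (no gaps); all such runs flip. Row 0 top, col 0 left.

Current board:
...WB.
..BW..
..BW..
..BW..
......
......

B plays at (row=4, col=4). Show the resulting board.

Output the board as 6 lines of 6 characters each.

Place B at (4,4); scan 8 dirs for brackets.
Dir NW: opp run (3,3) capped by B -> flip
Dir N: first cell '.' (not opp) -> no flip
Dir NE: first cell '.' (not opp) -> no flip
Dir W: first cell '.' (not opp) -> no flip
Dir E: first cell '.' (not opp) -> no flip
Dir SW: first cell '.' (not opp) -> no flip
Dir S: first cell '.' (not opp) -> no flip
Dir SE: first cell '.' (not opp) -> no flip
All flips: (3,3)

Answer: ...WB.
..BW..
..BW..
..BB..
....B.
......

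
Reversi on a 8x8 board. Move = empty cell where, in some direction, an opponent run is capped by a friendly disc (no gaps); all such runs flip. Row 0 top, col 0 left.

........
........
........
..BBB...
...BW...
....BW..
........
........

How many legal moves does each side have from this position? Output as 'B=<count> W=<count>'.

-- B to move --
(3,5): no bracket -> illegal
(4,5): flips 1 -> legal
(4,6): no bracket -> illegal
(5,3): no bracket -> illegal
(5,6): flips 1 -> legal
(6,4): no bracket -> illegal
(6,5): no bracket -> illegal
(6,6): flips 2 -> legal
B mobility = 3
-- W to move --
(2,1): no bracket -> illegal
(2,2): flips 1 -> legal
(2,3): no bracket -> illegal
(2,4): flips 1 -> legal
(2,5): no bracket -> illegal
(3,1): no bracket -> illegal
(3,5): no bracket -> illegal
(4,1): no bracket -> illegal
(4,2): flips 1 -> legal
(4,5): no bracket -> illegal
(5,2): no bracket -> illegal
(5,3): flips 1 -> legal
(6,3): no bracket -> illegal
(6,4): flips 1 -> legal
(6,5): no bracket -> illegal
W mobility = 5

Answer: B=3 W=5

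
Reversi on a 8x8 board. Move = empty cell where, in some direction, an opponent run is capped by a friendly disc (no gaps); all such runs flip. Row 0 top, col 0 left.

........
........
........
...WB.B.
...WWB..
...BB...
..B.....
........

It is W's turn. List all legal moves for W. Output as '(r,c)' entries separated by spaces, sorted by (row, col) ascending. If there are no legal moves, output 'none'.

Answer: (2,4) (2,5) (3,5) (4,6) (6,3) (6,4) (6,5) (7,1)

Derivation:
(2,3): no bracket -> illegal
(2,4): flips 1 -> legal
(2,5): flips 1 -> legal
(2,6): no bracket -> illegal
(2,7): no bracket -> illegal
(3,5): flips 1 -> legal
(3,7): no bracket -> illegal
(4,2): no bracket -> illegal
(4,6): flips 1 -> legal
(4,7): no bracket -> illegal
(5,1): no bracket -> illegal
(5,2): no bracket -> illegal
(5,5): no bracket -> illegal
(5,6): no bracket -> illegal
(6,1): no bracket -> illegal
(6,3): flips 1 -> legal
(6,4): flips 1 -> legal
(6,5): flips 1 -> legal
(7,1): flips 2 -> legal
(7,2): no bracket -> illegal
(7,3): no bracket -> illegal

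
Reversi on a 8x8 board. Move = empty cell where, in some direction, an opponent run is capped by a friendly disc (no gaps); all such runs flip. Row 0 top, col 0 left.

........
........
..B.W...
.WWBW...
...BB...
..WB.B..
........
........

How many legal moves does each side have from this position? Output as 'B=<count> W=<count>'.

Answer: B=10 W=4

Derivation:
-- B to move --
(1,3): no bracket -> illegal
(1,4): flips 2 -> legal
(1,5): flips 1 -> legal
(2,0): no bracket -> illegal
(2,1): flips 1 -> legal
(2,3): no bracket -> illegal
(2,5): flips 1 -> legal
(3,0): flips 2 -> legal
(3,5): flips 1 -> legal
(4,0): flips 1 -> legal
(4,1): no bracket -> illegal
(4,2): flips 1 -> legal
(4,5): no bracket -> illegal
(5,1): flips 1 -> legal
(6,1): flips 1 -> legal
(6,2): no bracket -> illegal
(6,3): no bracket -> illegal
B mobility = 10
-- W to move --
(1,1): no bracket -> illegal
(1,2): flips 1 -> legal
(1,3): flips 1 -> legal
(2,1): no bracket -> illegal
(2,3): no bracket -> illegal
(3,5): no bracket -> illegal
(4,2): flips 1 -> legal
(4,5): no bracket -> illegal
(4,6): no bracket -> illegal
(5,4): flips 3 -> legal
(5,6): no bracket -> illegal
(6,2): no bracket -> illegal
(6,3): no bracket -> illegal
(6,4): no bracket -> illegal
(6,5): no bracket -> illegal
(6,6): no bracket -> illegal
W mobility = 4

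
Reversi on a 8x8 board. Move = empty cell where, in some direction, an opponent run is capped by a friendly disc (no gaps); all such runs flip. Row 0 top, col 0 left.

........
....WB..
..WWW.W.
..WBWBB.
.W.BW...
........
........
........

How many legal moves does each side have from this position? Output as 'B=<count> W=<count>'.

Answer: B=11 W=9

Derivation:
-- B to move --
(0,3): no bracket -> illegal
(0,4): no bracket -> illegal
(0,5): no bracket -> illegal
(1,1): flips 1 -> legal
(1,2): no bracket -> illegal
(1,3): flips 3 -> legal
(1,6): flips 1 -> legal
(1,7): flips 1 -> legal
(2,1): flips 1 -> legal
(2,5): flips 1 -> legal
(2,7): no bracket -> illegal
(3,0): no bracket -> illegal
(3,1): flips 1 -> legal
(3,7): flips 1 -> legal
(4,0): no bracket -> illegal
(4,2): no bracket -> illegal
(4,5): flips 1 -> legal
(5,0): no bracket -> illegal
(5,1): no bracket -> illegal
(5,2): no bracket -> illegal
(5,3): flips 1 -> legal
(5,4): no bracket -> illegal
(5,5): flips 1 -> legal
B mobility = 11
-- W to move --
(0,4): flips 1 -> legal
(0,5): no bracket -> illegal
(0,6): flips 1 -> legal
(1,6): flips 1 -> legal
(2,5): no bracket -> illegal
(2,7): no bracket -> illegal
(3,7): flips 2 -> legal
(4,2): flips 2 -> legal
(4,5): no bracket -> illegal
(4,6): flips 2 -> legal
(4,7): no bracket -> illegal
(5,2): flips 1 -> legal
(5,3): flips 2 -> legal
(5,4): flips 1 -> legal
W mobility = 9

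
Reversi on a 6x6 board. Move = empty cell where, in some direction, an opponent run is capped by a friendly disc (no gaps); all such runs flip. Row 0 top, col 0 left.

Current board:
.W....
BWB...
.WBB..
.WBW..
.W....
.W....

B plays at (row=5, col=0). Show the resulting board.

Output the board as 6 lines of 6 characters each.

Answer: .W....
BWB...
.WBB..
.WBW..
.B....
BW....

Derivation:
Place B at (5,0); scan 8 dirs for brackets.
Dir NW: edge -> no flip
Dir N: first cell '.' (not opp) -> no flip
Dir NE: opp run (4,1) capped by B -> flip
Dir W: edge -> no flip
Dir E: opp run (5,1), next='.' -> no flip
Dir SW: edge -> no flip
Dir S: edge -> no flip
Dir SE: edge -> no flip
All flips: (4,1)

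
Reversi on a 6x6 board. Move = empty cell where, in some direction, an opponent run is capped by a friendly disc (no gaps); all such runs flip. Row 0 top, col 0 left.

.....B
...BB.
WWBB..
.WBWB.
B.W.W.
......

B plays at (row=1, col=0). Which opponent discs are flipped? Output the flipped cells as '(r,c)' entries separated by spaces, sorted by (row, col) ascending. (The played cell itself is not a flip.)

Answer: (2,1)

Derivation:
Dir NW: edge -> no flip
Dir N: first cell '.' (not opp) -> no flip
Dir NE: first cell '.' (not opp) -> no flip
Dir W: edge -> no flip
Dir E: first cell '.' (not opp) -> no flip
Dir SW: edge -> no flip
Dir S: opp run (2,0), next='.' -> no flip
Dir SE: opp run (2,1) capped by B -> flip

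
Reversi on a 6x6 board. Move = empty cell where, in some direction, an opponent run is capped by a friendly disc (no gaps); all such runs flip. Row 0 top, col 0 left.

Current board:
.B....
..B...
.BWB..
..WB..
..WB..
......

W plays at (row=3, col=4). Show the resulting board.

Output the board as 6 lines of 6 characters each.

Answer: .B....
..B...
.BWB..
..WWW.
..WB..
......

Derivation:
Place W at (3,4); scan 8 dirs for brackets.
Dir NW: opp run (2,3) (1,2) (0,1), next=edge -> no flip
Dir N: first cell '.' (not opp) -> no flip
Dir NE: first cell '.' (not opp) -> no flip
Dir W: opp run (3,3) capped by W -> flip
Dir E: first cell '.' (not opp) -> no flip
Dir SW: opp run (4,3), next='.' -> no flip
Dir S: first cell '.' (not opp) -> no flip
Dir SE: first cell '.' (not opp) -> no flip
All flips: (3,3)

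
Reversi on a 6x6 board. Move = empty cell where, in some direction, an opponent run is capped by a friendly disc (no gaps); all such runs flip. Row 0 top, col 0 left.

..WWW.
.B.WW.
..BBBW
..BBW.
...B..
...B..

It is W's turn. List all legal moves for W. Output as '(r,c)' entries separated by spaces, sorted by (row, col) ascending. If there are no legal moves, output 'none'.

(0,0): no bracket -> illegal
(0,1): no bracket -> illegal
(1,0): no bracket -> illegal
(1,2): flips 1 -> legal
(1,5): no bracket -> illegal
(2,0): flips 1 -> legal
(2,1): flips 3 -> legal
(3,1): flips 3 -> legal
(3,5): flips 1 -> legal
(4,1): flips 2 -> legal
(4,2): no bracket -> illegal
(4,4): no bracket -> illegal
(5,2): flips 1 -> legal
(5,4): no bracket -> illegal

Answer: (1,2) (2,0) (2,1) (3,1) (3,5) (4,1) (5,2)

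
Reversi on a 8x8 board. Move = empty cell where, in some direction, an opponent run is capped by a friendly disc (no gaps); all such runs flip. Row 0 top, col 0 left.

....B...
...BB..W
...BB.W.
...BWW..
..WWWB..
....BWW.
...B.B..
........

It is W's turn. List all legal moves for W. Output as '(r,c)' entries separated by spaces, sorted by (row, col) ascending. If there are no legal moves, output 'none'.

Answer: (0,2) (0,3) (1,2) (1,5) (2,2) (3,2) (4,6) (5,3) (6,4) (7,4) (7,5) (7,6)

Derivation:
(0,2): flips 2 -> legal
(0,3): flips 3 -> legal
(0,5): no bracket -> illegal
(1,2): flips 1 -> legal
(1,5): flips 2 -> legal
(2,2): flips 1 -> legal
(2,5): no bracket -> illegal
(3,2): flips 1 -> legal
(3,6): no bracket -> illegal
(4,6): flips 1 -> legal
(5,2): no bracket -> illegal
(5,3): flips 1 -> legal
(6,2): no bracket -> illegal
(6,4): flips 1 -> legal
(6,6): no bracket -> illegal
(7,2): no bracket -> illegal
(7,3): no bracket -> illegal
(7,4): flips 1 -> legal
(7,5): flips 1 -> legal
(7,6): flips 2 -> legal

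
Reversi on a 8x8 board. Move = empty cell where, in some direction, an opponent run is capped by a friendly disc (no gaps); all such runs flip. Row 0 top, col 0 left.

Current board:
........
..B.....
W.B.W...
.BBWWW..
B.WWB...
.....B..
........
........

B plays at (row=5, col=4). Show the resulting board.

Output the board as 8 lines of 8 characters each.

Answer: ........
..B.....
W.B.W...
.BBWWW..
B.WBB...
....BB..
........
........

Derivation:
Place B at (5,4); scan 8 dirs for brackets.
Dir NW: opp run (4,3) capped by B -> flip
Dir N: first cell 'B' (not opp) -> no flip
Dir NE: first cell '.' (not opp) -> no flip
Dir W: first cell '.' (not opp) -> no flip
Dir E: first cell 'B' (not opp) -> no flip
Dir SW: first cell '.' (not opp) -> no flip
Dir S: first cell '.' (not opp) -> no flip
Dir SE: first cell '.' (not opp) -> no flip
All flips: (4,3)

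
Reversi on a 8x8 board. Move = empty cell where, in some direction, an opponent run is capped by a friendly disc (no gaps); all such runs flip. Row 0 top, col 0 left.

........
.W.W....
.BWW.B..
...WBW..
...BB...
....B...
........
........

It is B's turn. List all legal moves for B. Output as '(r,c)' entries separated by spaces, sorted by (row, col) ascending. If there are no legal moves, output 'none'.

(0,0): flips 3 -> legal
(0,1): flips 1 -> legal
(0,2): no bracket -> illegal
(0,3): flips 3 -> legal
(0,4): no bracket -> illegal
(1,0): no bracket -> illegal
(1,2): flips 1 -> legal
(1,4): no bracket -> illegal
(2,0): no bracket -> illegal
(2,4): flips 2 -> legal
(2,6): flips 1 -> legal
(3,1): no bracket -> illegal
(3,2): flips 1 -> legal
(3,6): flips 1 -> legal
(4,2): no bracket -> illegal
(4,5): flips 1 -> legal
(4,6): no bracket -> illegal

Answer: (0,0) (0,1) (0,3) (1,2) (2,4) (2,6) (3,2) (3,6) (4,5)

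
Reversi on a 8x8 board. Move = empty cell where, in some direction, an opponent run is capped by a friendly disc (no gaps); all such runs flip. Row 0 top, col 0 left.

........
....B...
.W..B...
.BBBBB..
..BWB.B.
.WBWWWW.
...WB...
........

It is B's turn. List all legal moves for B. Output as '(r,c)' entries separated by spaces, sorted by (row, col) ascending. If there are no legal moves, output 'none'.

(1,0): flips 1 -> legal
(1,1): flips 1 -> legal
(1,2): no bracket -> illegal
(2,0): no bracket -> illegal
(2,2): no bracket -> illegal
(3,0): no bracket -> illegal
(4,0): no bracket -> illegal
(4,1): no bracket -> illegal
(4,5): no bracket -> illegal
(4,7): no bracket -> illegal
(5,0): flips 1 -> legal
(5,7): flips 4 -> legal
(6,0): flips 1 -> legal
(6,1): no bracket -> illegal
(6,2): flips 2 -> legal
(6,5): flips 2 -> legal
(6,6): flips 2 -> legal
(6,7): no bracket -> illegal
(7,2): no bracket -> illegal
(7,3): flips 3 -> legal
(7,4): flips 1 -> legal

Answer: (1,0) (1,1) (5,0) (5,7) (6,0) (6,2) (6,5) (6,6) (7,3) (7,4)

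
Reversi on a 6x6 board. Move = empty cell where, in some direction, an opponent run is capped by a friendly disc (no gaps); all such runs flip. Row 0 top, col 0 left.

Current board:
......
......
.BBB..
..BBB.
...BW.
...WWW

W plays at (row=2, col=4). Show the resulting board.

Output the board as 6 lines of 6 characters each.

Answer: ......
......
.BBBW.
..BBW.
...BW.
...WWW

Derivation:
Place W at (2,4); scan 8 dirs for brackets.
Dir NW: first cell '.' (not opp) -> no flip
Dir N: first cell '.' (not opp) -> no flip
Dir NE: first cell '.' (not opp) -> no flip
Dir W: opp run (2,3) (2,2) (2,1), next='.' -> no flip
Dir E: first cell '.' (not opp) -> no flip
Dir SW: opp run (3,3), next='.' -> no flip
Dir S: opp run (3,4) capped by W -> flip
Dir SE: first cell '.' (not opp) -> no flip
All flips: (3,4)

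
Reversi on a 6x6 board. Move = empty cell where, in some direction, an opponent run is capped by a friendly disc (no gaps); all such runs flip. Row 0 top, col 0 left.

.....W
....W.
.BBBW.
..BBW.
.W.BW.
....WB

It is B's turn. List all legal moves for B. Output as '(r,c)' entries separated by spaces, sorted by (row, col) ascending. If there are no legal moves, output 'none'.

Answer: (1,5) (2,5) (3,5) (4,5) (5,0) (5,3)

Derivation:
(0,3): no bracket -> illegal
(0,4): no bracket -> illegal
(1,3): no bracket -> illegal
(1,5): flips 1 -> legal
(2,5): flips 2 -> legal
(3,0): no bracket -> illegal
(3,1): no bracket -> illegal
(3,5): flips 1 -> legal
(4,0): no bracket -> illegal
(4,2): no bracket -> illegal
(4,5): flips 2 -> legal
(5,0): flips 1 -> legal
(5,1): no bracket -> illegal
(5,2): no bracket -> illegal
(5,3): flips 1 -> legal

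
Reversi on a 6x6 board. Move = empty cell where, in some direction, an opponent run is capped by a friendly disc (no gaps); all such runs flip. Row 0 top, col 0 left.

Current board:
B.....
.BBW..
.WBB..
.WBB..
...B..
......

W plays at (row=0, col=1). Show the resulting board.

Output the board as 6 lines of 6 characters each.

Answer: BW....
.WBW..
.WBB..
.WBB..
...B..
......

Derivation:
Place W at (0,1); scan 8 dirs for brackets.
Dir NW: edge -> no flip
Dir N: edge -> no flip
Dir NE: edge -> no flip
Dir W: opp run (0,0), next=edge -> no flip
Dir E: first cell '.' (not opp) -> no flip
Dir SW: first cell '.' (not opp) -> no flip
Dir S: opp run (1,1) capped by W -> flip
Dir SE: opp run (1,2) (2,3), next='.' -> no flip
All flips: (1,1)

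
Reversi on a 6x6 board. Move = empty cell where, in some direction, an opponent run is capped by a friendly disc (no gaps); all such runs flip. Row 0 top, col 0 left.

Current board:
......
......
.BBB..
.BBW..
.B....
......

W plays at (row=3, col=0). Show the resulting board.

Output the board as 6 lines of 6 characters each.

Place W at (3,0); scan 8 dirs for brackets.
Dir NW: edge -> no flip
Dir N: first cell '.' (not opp) -> no flip
Dir NE: opp run (2,1), next='.' -> no flip
Dir W: edge -> no flip
Dir E: opp run (3,1) (3,2) capped by W -> flip
Dir SW: edge -> no flip
Dir S: first cell '.' (not opp) -> no flip
Dir SE: opp run (4,1), next='.' -> no flip
All flips: (3,1) (3,2)

Answer: ......
......
.BBB..
WWWW..
.B....
......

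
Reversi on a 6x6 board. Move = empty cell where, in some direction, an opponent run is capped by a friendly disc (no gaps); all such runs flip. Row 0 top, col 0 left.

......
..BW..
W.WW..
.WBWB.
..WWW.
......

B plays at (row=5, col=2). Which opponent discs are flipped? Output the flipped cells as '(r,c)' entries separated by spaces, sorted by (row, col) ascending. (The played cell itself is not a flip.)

Dir NW: first cell '.' (not opp) -> no flip
Dir N: opp run (4,2) capped by B -> flip
Dir NE: opp run (4,3) capped by B -> flip
Dir W: first cell '.' (not opp) -> no flip
Dir E: first cell '.' (not opp) -> no flip
Dir SW: edge -> no flip
Dir S: edge -> no flip
Dir SE: edge -> no flip

Answer: (4,2) (4,3)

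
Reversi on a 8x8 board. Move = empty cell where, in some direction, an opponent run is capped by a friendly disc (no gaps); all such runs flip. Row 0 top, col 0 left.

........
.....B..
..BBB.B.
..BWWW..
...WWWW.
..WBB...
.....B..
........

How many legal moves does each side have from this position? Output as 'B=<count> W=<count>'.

-- B to move --
(2,5): no bracket -> illegal
(3,6): flips 4 -> legal
(3,7): no bracket -> illegal
(4,1): no bracket -> illegal
(4,2): flips 1 -> legal
(4,7): no bracket -> illegal
(5,1): flips 1 -> legal
(5,5): flips 2 -> legal
(5,6): flips 2 -> legal
(5,7): flips 2 -> legal
(6,1): no bracket -> illegal
(6,2): no bracket -> illegal
(6,3): no bracket -> illegal
B mobility = 6
-- W to move --
(0,4): no bracket -> illegal
(0,5): no bracket -> illegal
(0,6): flips 2 -> legal
(1,1): flips 1 -> legal
(1,2): flips 1 -> legal
(1,3): flips 2 -> legal
(1,4): flips 1 -> legal
(1,6): no bracket -> illegal
(1,7): flips 1 -> legal
(2,1): flips 1 -> legal
(2,5): no bracket -> illegal
(2,7): no bracket -> illegal
(3,1): flips 1 -> legal
(3,6): no bracket -> illegal
(3,7): no bracket -> illegal
(4,1): no bracket -> illegal
(4,2): no bracket -> illegal
(5,5): flips 2 -> legal
(5,6): no bracket -> illegal
(6,2): flips 1 -> legal
(6,3): flips 2 -> legal
(6,4): flips 1 -> legal
(6,6): no bracket -> illegal
(7,4): no bracket -> illegal
(7,5): no bracket -> illegal
(7,6): flips 2 -> legal
W mobility = 13

Answer: B=6 W=13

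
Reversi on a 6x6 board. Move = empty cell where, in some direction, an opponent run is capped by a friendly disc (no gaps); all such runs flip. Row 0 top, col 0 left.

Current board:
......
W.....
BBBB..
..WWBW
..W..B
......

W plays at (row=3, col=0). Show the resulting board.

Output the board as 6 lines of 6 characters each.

Answer: ......
W.....
WBBB..
W.WWBW
..W..B
......

Derivation:
Place W at (3,0); scan 8 dirs for brackets.
Dir NW: edge -> no flip
Dir N: opp run (2,0) capped by W -> flip
Dir NE: opp run (2,1), next='.' -> no flip
Dir W: edge -> no flip
Dir E: first cell '.' (not opp) -> no flip
Dir SW: edge -> no flip
Dir S: first cell '.' (not opp) -> no flip
Dir SE: first cell '.' (not opp) -> no flip
All flips: (2,0)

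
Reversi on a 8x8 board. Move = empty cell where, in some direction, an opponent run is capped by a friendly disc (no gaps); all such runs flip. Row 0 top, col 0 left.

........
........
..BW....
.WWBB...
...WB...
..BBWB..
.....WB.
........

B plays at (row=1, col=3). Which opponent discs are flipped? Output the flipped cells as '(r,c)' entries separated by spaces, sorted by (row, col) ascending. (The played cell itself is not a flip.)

Dir NW: first cell '.' (not opp) -> no flip
Dir N: first cell '.' (not opp) -> no flip
Dir NE: first cell '.' (not opp) -> no flip
Dir W: first cell '.' (not opp) -> no flip
Dir E: first cell '.' (not opp) -> no flip
Dir SW: first cell 'B' (not opp) -> no flip
Dir S: opp run (2,3) capped by B -> flip
Dir SE: first cell '.' (not opp) -> no flip

Answer: (2,3)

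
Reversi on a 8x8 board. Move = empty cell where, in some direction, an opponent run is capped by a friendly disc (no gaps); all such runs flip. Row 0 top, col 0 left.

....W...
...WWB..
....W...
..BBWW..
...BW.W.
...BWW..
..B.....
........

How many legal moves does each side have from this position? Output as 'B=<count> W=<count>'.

-- B to move --
(0,2): no bracket -> illegal
(0,3): no bracket -> illegal
(0,5): no bracket -> illegal
(1,2): flips 2 -> legal
(2,2): no bracket -> illegal
(2,3): no bracket -> illegal
(2,5): flips 1 -> legal
(2,6): flips 2 -> legal
(3,6): flips 2 -> legal
(3,7): no bracket -> illegal
(4,5): flips 1 -> legal
(4,7): no bracket -> illegal
(5,6): flips 2 -> legal
(5,7): no bracket -> illegal
(6,3): no bracket -> illegal
(6,4): no bracket -> illegal
(6,5): flips 1 -> legal
(6,6): flips 2 -> legal
B mobility = 8
-- W to move --
(0,5): no bracket -> illegal
(0,6): flips 1 -> legal
(1,6): flips 1 -> legal
(2,1): flips 2 -> legal
(2,2): flips 1 -> legal
(2,3): no bracket -> illegal
(2,5): no bracket -> illegal
(2,6): flips 1 -> legal
(3,1): flips 2 -> legal
(4,1): no bracket -> illegal
(4,2): flips 2 -> legal
(5,1): no bracket -> illegal
(5,2): flips 2 -> legal
(6,1): no bracket -> illegal
(6,3): no bracket -> illegal
(6,4): no bracket -> illegal
(7,1): flips 2 -> legal
(7,2): no bracket -> illegal
(7,3): no bracket -> illegal
W mobility = 9

Answer: B=8 W=9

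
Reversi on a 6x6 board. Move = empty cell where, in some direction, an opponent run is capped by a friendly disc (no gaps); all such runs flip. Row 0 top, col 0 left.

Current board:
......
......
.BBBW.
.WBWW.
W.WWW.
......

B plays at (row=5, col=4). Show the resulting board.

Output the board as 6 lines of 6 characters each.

Place B at (5,4); scan 8 dirs for brackets.
Dir NW: opp run (4,3) capped by B -> flip
Dir N: opp run (4,4) (3,4) (2,4), next='.' -> no flip
Dir NE: first cell '.' (not opp) -> no flip
Dir W: first cell '.' (not opp) -> no flip
Dir E: first cell '.' (not opp) -> no flip
Dir SW: edge -> no flip
Dir S: edge -> no flip
Dir SE: edge -> no flip
All flips: (4,3)

Answer: ......
......
.BBBW.
.WBWW.
W.WBW.
....B.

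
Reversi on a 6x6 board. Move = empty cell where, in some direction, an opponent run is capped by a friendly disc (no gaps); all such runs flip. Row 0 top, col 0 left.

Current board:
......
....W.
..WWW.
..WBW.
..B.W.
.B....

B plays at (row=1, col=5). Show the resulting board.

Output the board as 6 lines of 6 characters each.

Place B at (1,5); scan 8 dirs for brackets.
Dir NW: first cell '.' (not opp) -> no flip
Dir N: first cell '.' (not opp) -> no flip
Dir NE: edge -> no flip
Dir W: opp run (1,4), next='.' -> no flip
Dir E: edge -> no flip
Dir SW: opp run (2,4) capped by B -> flip
Dir S: first cell '.' (not opp) -> no flip
Dir SE: edge -> no flip
All flips: (2,4)

Answer: ......
....WB
..WWB.
..WBW.
..B.W.
.B....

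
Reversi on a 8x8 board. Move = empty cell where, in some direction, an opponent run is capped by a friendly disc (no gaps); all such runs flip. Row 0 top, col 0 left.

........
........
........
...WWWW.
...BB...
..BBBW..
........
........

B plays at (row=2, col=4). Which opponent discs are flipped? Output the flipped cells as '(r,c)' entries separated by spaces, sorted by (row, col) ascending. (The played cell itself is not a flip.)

Answer: (3,4)

Derivation:
Dir NW: first cell '.' (not opp) -> no flip
Dir N: first cell '.' (not opp) -> no flip
Dir NE: first cell '.' (not opp) -> no flip
Dir W: first cell '.' (not opp) -> no flip
Dir E: first cell '.' (not opp) -> no flip
Dir SW: opp run (3,3), next='.' -> no flip
Dir S: opp run (3,4) capped by B -> flip
Dir SE: opp run (3,5), next='.' -> no flip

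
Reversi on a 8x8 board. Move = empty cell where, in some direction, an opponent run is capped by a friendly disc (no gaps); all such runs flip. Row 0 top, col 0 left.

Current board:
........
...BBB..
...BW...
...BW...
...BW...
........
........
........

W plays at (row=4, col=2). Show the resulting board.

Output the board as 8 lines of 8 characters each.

Answer: ........
...BBB..
...BW...
...WW...
..WWW...
........
........
........

Derivation:
Place W at (4,2); scan 8 dirs for brackets.
Dir NW: first cell '.' (not opp) -> no flip
Dir N: first cell '.' (not opp) -> no flip
Dir NE: opp run (3,3) capped by W -> flip
Dir W: first cell '.' (not opp) -> no flip
Dir E: opp run (4,3) capped by W -> flip
Dir SW: first cell '.' (not opp) -> no flip
Dir S: first cell '.' (not opp) -> no flip
Dir SE: first cell '.' (not opp) -> no flip
All flips: (3,3) (4,3)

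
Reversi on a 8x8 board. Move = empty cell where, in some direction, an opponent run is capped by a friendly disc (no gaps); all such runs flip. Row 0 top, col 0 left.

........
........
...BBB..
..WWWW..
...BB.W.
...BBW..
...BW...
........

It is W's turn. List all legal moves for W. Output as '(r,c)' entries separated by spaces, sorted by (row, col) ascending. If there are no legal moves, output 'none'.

(1,2): flips 1 -> legal
(1,3): flips 2 -> legal
(1,4): flips 2 -> legal
(1,5): flips 2 -> legal
(1,6): flips 1 -> legal
(2,2): no bracket -> illegal
(2,6): no bracket -> illegal
(3,6): no bracket -> illegal
(4,2): flips 1 -> legal
(4,5): no bracket -> illegal
(5,2): flips 3 -> legal
(6,2): flips 3 -> legal
(6,5): flips 2 -> legal
(7,2): no bracket -> illegal
(7,3): flips 3 -> legal
(7,4): no bracket -> illegal

Answer: (1,2) (1,3) (1,4) (1,5) (1,6) (4,2) (5,2) (6,2) (6,5) (7,3)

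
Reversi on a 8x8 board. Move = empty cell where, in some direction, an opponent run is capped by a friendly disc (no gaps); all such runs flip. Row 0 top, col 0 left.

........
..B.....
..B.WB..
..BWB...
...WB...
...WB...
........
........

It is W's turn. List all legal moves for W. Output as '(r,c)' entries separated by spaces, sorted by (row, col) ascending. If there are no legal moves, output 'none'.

Answer: (1,1) (1,6) (2,1) (2,6) (3,1) (3,5) (4,5) (5,5) (6,4) (6,5)

Derivation:
(0,1): no bracket -> illegal
(0,2): no bracket -> illegal
(0,3): no bracket -> illegal
(1,1): flips 1 -> legal
(1,3): no bracket -> illegal
(1,4): no bracket -> illegal
(1,5): no bracket -> illegal
(1,6): flips 2 -> legal
(2,1): flips 1 -> legal
(2,3): no bracket -> illegal
(2,6): flips 1 -> legal
(3,1): flips 1 -> legal
(3,5): flips 2 -> legal
(3,6): no bracket -> illegal
(4,1): no bracket -> illegal
(4,2): no bracket -> illegal
(4,5): flips 1 -> legal
(5,5): flips 2 -> legal
(6,3): no bracket -> illegal
(6,4): flips 3 -> legal
(6,5): flips 1 -> legal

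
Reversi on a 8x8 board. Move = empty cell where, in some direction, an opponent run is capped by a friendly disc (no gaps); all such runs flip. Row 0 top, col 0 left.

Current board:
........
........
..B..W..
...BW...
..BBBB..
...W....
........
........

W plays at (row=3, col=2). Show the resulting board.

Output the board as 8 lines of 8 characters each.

Place W at (3,2); scan 8 dirs for brackets.
Dir NW: first cell '.' (not opp) -> no flip
Dir N: opp run (2,2), next='.' -> no flip
Dir NE: first cell '.' (not opp) -> no flip
Dir W: first cell '.' (not opp) -> no flip
Dir E: opp run (3,3) capped by W -> flip
Dir SW: first cell '.' (not opp) -> no flip
Dir S: opp run (4,2), next='.' -> no flip
Dir SE: opp run (4,3), next='.' -> no flip
All flips: (3,3)

Answer: ........
........
..B..W..
..WWW...
..BBBB..
...W....
........
........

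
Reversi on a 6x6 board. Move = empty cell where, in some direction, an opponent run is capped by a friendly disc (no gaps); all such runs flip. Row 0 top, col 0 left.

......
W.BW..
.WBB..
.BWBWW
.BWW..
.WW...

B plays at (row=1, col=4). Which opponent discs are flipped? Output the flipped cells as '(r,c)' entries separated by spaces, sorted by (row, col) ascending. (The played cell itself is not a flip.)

Answer: (1,3)

Derivation:
Dir NW: first cell '.' (not opp) -> no flip
Dir N: first cell '.' (not opp) -> no flip
Dir NE: first cell '.' (not opp) -> no flip
Dir W: opp run (1,3) capped by B -> flip
Dir E: first cell '.' (not opp) -> no flip
Dir SW: first cell 'B' (not opp) -> no flip
Dir S: first cell '.' (not opp) -> no flip
Dir SE: first cell '.' (not opp) -> no flip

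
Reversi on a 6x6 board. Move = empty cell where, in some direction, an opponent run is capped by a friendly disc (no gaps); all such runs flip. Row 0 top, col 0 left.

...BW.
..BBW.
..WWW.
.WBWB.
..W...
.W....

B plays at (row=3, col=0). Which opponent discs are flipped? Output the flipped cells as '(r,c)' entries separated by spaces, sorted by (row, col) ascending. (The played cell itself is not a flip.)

Dir NW: edge -> no flip
Dir N: first cell '.' (not opp) -> no flip
Dir NE: first cell '.' (not opp) -> no flip
Dir W: edge -> no flip
Dir E: opp run (3,1) capped by B -> flip
Dir SW: edge -> no flip
Dir S: first cell '.' (not opp) -> no flip
Dir SE: first cell '.' (not opp) -> no flip

Answer: (3,1)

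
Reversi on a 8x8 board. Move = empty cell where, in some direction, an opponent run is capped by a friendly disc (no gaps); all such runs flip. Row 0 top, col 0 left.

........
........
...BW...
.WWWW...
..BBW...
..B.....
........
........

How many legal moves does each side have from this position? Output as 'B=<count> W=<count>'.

-- B to move --
(1,3): no bracket -> illegal
(1,4): no bracket -> illegal
(1,5): flips 2 -> legal
(2,0): flips 1 -> legal
(2,1): flips 1 -> legal
(2,2): flips 1 -> legal
(2,5): flips 2 -> legal
(3,0): no bracket -> illegal
(3,5): no bracket -> illegal
(4,0): no bracket -> illegal
(4,1): flips 1 -> legal
(4,5): flips 2 -> legal
(5,3): no bracket -> illegal
(5,4): no bracket -> illegal
(5,5): no bracket -> illegal
B mobility = 7
-- W to move --
(1,2): flips 1 -> legal
(1,3): flips 1 -> legal
(1,4): flips 1 -> legal
(2,2): flips 1 -> legal
(4,1): flips 2 -> legal
(5,1): flips 1 -> legal
(5,3): flips 2 -> legal
(5,4): flips 1 -> legal
(6,1): flips 2 -> legal
(6,2): flips 2 -> legal
(6,3): no bracket -> illegal
W mobility = 10

Answer: B=7 W=10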